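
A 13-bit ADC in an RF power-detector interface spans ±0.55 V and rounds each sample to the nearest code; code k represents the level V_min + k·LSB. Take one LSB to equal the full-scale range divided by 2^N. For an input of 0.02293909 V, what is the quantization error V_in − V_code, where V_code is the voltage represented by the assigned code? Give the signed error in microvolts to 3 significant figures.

−22.3 µV

The full-scale span is 0.55 − (-0.55) = 1.1 V. LSB = 1.1 V / 2^13 ≈ 134.3 µV.
Position in LSBs: (0.02293909 − (-0.55)) × 8192/1.1 = 4266.8337; rounding gives k = 4267.
V_code = -0.55 + (4267/8192) × 1.1 = 0.02296142578 V.
V_in − V_code = 0.02293909 − (0.02296142578) = −22.3 µV.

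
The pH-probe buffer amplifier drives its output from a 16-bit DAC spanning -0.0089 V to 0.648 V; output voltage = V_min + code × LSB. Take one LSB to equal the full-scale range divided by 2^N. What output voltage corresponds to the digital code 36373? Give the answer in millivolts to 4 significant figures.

355.7 mV

The full-scale span is 0.648 − (-0.0089) = 0.6569 V. LSB = 0.6569 V / 2^16.
V_out = -0.0089 + 36373 × (0.6569/65536) V
      = -0.0089 + 0.364585 = 0.355685 V.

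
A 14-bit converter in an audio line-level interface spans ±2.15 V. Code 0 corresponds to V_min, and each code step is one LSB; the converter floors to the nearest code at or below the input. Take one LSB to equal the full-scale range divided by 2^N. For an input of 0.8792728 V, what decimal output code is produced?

11542

Span: 2.15 V − (-2.15 V) = 4.3 V. LSB = 4.3 V / 2^14 ≈ 262.5 µV.
code = ⌊(V_in − V_min)/LSB⌋ = ⌊(V_in − V_min) × 2^14 / range⌋
     = ⌊(0.8792728 − (-2.15)) × 16384 / 4.3⌋ = ⌊3.0292728 × 16384/4.3⌋
     = ⌊11542.234⌋ = 11542.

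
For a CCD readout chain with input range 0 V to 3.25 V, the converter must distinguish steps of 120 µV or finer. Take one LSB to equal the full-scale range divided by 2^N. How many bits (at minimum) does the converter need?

Full-scale range = 3.25 V.
Levels needed ≥ 3.25/120 µV = 27080. 2^15 = 32768 suffices, so N_min = 15.

15 bits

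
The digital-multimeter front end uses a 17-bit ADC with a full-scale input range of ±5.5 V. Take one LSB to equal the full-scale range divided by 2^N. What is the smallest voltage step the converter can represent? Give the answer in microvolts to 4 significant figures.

83.92 µV

Span: 5.5 V − (-5.5 V) = 11 V.
2^17 = 131072 levels.
One LSB is 11 V / 131072 = 83.92 µV.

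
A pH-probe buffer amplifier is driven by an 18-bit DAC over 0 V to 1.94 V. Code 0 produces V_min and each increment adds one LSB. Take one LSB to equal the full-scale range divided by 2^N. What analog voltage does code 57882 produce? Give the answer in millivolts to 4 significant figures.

428.4 mV

Span = 1.94 V. LSB = 1.94 V / 2^18.
V_out = V_min + code × LSB = 0 V + 57882 × 1.94 V / 262144
      = 0 V + 0.428356 V = 0.428356 V.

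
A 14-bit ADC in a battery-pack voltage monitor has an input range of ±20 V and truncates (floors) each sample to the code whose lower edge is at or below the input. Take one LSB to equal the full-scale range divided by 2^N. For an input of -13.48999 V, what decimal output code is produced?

Full-scale range = 20 V − (-20 V) = 40 V. LSB = 40 V / 2^14 ≈ 2.441 mV.
V_in − V_min = -13.48999 − (-20) = 6.51001 V.
Divide by LSB: 6.51001 × 16384/40 = 2666.5001.
Truncating gives code 2666.

2666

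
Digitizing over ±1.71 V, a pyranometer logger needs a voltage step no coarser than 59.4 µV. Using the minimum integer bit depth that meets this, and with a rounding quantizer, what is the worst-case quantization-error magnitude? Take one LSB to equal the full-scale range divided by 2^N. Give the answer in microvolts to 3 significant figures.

Span: 1.71 V − (-1.71 V) = 3.42 V.
Levels needed ≥ 3.42/59.4 µV = 57580. 2^16 = 65536 suffices, so N_min = 16.
LSB = 3.42 V / 2^16 = 52.185 µV.
Max error for round-to-nearest is LSB/2 = 26.1 µV.

26.1 µV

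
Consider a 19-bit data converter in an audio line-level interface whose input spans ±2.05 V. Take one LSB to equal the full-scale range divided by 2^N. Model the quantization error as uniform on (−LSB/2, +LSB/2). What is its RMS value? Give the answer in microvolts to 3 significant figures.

2.26 µV

The full-scale span is 2.05 − (-2.05) = 4.1 V.
LSB = 4.1 V ÷ 2^19 = 4.1/524288 V = 7.8201 µV.
RMS of a uniform error over width LSB is LSB/√12 = 2.26 µV.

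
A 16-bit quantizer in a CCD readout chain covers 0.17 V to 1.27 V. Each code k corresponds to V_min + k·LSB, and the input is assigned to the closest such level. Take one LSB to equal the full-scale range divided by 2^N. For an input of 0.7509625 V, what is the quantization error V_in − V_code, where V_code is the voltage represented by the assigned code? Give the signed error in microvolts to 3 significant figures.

Range = 1.27 − (0.17) = 1.1 V. LSB = 1.1 V / 2^16 ≈ 16.78 µV.
Position in LSBs: (0.7509625 − (0.17)) × 65536/1.1 = 34612.6895; rounding gives k = 34613.
V_code = 0.17 + (34613/65536) × 1.1 = 0.75096771240 V.
V_in − V_code = 0.7509625 − (0.75096771240) = −5.21 µV.

−5.21 µV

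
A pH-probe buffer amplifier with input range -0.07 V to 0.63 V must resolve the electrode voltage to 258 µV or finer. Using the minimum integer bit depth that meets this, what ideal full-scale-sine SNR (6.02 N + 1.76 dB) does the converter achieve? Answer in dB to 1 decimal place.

74.0 dB

Range = 0.63 − (-0.07) = 0.7 V.
Levels needed ≥ 0.7/258 µV = 2713. 2^12 = 4096 suffices, so N_min = 12.
SNR = 6.02 × 12 + 1.76 = 74.00 dB.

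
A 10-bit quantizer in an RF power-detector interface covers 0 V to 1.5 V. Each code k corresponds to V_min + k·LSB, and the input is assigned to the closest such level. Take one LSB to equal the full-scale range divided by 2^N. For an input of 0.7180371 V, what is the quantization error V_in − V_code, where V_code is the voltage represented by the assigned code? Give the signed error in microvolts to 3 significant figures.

+264 µV

Span = 1.5 V. LSB = 1.5 V / 2^10 ≈ 1.465 mV.
(0.7180371 − (0)) / LSB = 0.7180371 × 1024/1.5 = 490.1800. Nearest integer: k = 490.
V_code = V_min + k × range/2^10 = 0 + 490 × 1.5/1024 = 0.7177734375 V.
Error = V_in − V_code = 0.7180371 − (0.7177734375) = +264 µV.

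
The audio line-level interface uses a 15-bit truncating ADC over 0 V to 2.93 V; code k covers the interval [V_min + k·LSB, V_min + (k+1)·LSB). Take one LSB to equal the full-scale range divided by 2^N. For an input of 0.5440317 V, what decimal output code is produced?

6084

Full-scale range = 2.93 V. LSB = 2.93 V / 2^15 ≈ 89.42 µV.
V_in − V_min = 0.5440317 − (0) = 0.5440317 V.
Divide by LSB: 0.5440317 × 32768/2.93 = 6084.2426.
Truncating gives code 6084.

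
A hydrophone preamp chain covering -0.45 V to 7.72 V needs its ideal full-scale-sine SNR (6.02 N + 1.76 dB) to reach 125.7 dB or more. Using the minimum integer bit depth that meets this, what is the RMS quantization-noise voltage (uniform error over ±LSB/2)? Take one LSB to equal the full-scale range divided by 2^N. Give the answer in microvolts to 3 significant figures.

Span: 7.72 V − (-0.45 V) = 8.17 V.
Solving 6.02 N ≥ 125.7 − 1.76: N ≥ 20.588. Round up → N = 21.
Step size = 8.17/2097152 V = 3.8958 µV.
RMS noise = LSB/√12 = 1.12 µV.

1.12 µV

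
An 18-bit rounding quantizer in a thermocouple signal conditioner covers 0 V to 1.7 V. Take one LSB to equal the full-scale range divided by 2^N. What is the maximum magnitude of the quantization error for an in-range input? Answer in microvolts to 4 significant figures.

Range is 1.7 V.
One LSB is 1.7 V / 262144 = 6.48499 µV.
A rounding quantizer has |error| ≤ LSB/2 = 3.242 µV.

3.242 µV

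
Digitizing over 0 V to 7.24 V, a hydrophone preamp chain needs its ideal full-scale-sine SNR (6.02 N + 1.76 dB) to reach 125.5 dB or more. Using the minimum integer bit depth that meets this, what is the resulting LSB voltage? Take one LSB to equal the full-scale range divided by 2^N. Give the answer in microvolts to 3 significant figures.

3.45 µV

V_FS = 7.24 V.
6.02 N + 1.76 ≥ 125.5 gives N ≥ 20.555, so the minimum integer is 21.
One LSB is 7.24 V / 2097152 = 3.45 µV.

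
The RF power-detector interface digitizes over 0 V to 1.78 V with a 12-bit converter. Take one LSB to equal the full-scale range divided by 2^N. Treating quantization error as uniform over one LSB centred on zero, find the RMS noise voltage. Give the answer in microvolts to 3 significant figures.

Span = 1.78 V.
Step size = 1.78/4096 V = 434.57 µV.
V_rms = LSB/√12 = 434.57 µV / √12 = 125 µV.

125 µV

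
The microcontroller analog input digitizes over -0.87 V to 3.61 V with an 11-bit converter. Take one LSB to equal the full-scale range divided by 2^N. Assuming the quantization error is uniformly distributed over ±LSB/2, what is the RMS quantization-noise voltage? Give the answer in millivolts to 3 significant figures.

The full-scale span is 3.61 − (-0.87) = 4.48 V.
LSB = 4.48 V ÷ 2^11 = 4.48/2048 V = 2.1875 mV.
For a uniform distribution on [−LSB/2, +LSB/2], V_rms = LSB/√12 = 2.1875 mV/3.4641 = 0.631 mV.

0.631 mV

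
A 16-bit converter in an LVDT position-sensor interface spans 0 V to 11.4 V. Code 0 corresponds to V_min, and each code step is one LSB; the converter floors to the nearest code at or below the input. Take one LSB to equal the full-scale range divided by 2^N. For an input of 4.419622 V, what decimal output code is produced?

Span = 11.4 V. LSB = 11.4 V / 2^16 ≈ 174.0 µV.
(V_in − V_min) × 2^16/range = (4.419622 − (0)) × 65536/11.4 = 25407.399.
Floor → code = 25407.

25407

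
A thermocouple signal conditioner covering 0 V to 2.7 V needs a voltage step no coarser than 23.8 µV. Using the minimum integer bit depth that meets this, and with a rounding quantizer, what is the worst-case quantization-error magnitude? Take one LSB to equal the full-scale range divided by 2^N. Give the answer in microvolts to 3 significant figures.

10.3 µV

Range is 2.7 V.
2.7 V / 23.8 µV = 113400. Since 2^16 = 65536 and 2^17 = 131072, N = 17.
One LSB is 2.7 V / 131072 = 20.599 µV.
Half an LSB is 10.3 µV.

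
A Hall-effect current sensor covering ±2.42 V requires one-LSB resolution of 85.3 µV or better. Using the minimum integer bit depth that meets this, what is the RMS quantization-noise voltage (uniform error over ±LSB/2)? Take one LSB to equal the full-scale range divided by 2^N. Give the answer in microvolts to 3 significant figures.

21.3 µV

The full-scale span is 2.42 − (-2.42) = 4.84 V.
Need 2^N ≥ 4.84 V / 85.3 µV = 56740 → N_min = 16.
One LSB is 4.84 V / 65536 = 73.853 µV.
RMS noise = LSB/√12 = 21.3 µV.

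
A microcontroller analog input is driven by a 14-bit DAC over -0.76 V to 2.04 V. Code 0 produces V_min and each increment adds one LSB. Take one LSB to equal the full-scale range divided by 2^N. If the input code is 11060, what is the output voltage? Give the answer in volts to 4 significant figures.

Full-scale range = 2.04 V − (-0.76 V) = 2.8 V. LSB = 2.8 V / 2^14.
Output = V_min + (11060/16384) × range = -0.76 + 0.675049 × 2.8 V
      = -0.76 + 1.89014 = 1.13014 V.

1.130 V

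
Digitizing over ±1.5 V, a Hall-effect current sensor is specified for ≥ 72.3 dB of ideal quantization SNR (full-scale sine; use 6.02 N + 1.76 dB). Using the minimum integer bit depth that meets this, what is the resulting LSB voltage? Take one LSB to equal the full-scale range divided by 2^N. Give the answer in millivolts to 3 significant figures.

0.732 mV

Span: 1.5 V − (-1.5 V) = 3 V.
Required N = ⌈(72.3 − 1.76)/6.02⌉ = ⌈11.718⌉ = 12.
LSB = 3 V ÷ 2^12 = 3/4096 V = 0.732 mV.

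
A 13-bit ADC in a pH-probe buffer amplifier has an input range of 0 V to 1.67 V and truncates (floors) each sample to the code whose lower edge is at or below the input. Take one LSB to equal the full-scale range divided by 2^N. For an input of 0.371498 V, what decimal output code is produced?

1822

V_FS = 1.67 V. LSB = 1.67 V / 2^13 ≈ 203.9 µV.
(V_in − V_min) × 2^13/range = (0.371498 − (0)) × 8192/1.67 = 1822.342.
Floor → code = 1822.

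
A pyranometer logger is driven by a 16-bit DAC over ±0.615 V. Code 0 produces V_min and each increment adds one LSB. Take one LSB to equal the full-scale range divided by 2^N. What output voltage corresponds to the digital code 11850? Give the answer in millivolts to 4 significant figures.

-392.6 mV

Full-scale range = 0.615 V − (-0.615 V) = 1.23 V. LSB = 1.23 V / 2^16.
V_out = -0.615 + 11850 × (1.23/65536) V
      = -0.615 + 0.222404 = -0.392596 V.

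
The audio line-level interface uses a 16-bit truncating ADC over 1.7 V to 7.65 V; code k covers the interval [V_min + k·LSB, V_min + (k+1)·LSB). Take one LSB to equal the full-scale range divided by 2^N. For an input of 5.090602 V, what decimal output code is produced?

37345

Range = 7.65 − (1.7) = 5.95 V. LSB = 5.95 V / 2^16 ≈ 90.79 µV.
code = ⌊(V_in − V_min)/LSB⌋ = ⌊(V_in − V_min) × 2^16 / range⌋
     = ⌊(5.090602 − (1.7)) × 65536 / 5.95⌋ = ⌊3.390602 × 65536/5.95⌋
     = ⌊37345.629⌋ = 37345.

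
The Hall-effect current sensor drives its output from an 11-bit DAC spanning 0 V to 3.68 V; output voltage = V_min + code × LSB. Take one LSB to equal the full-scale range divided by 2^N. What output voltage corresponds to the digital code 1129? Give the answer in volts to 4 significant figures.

2.029 V

Range is 3.68 V. LSB = 3.68 V / 2^11.
V_out = 0 + 1129 × (3.68/2048) V
      = 0 V + 2.02867 V = 2.02867 V.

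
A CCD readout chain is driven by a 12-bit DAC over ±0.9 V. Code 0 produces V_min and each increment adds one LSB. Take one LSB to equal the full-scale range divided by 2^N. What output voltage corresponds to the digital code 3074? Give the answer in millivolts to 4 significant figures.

Full-scale range = 0.9 V − (-0.9 V) = 1.8 V. LSB = 1.8 V / 2^12.
V_out = V_min + code × LSB = -0.9 V + 3074 × 1.8 V / 4096
      = -0.9 + 1.35088 = 0.450879 V.

450.9 mV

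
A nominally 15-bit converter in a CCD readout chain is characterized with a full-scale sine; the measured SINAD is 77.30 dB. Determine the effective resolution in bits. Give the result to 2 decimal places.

12.55 bits

ENOB = (77.30 − 1.76)/6.02 = 12.5482 bits.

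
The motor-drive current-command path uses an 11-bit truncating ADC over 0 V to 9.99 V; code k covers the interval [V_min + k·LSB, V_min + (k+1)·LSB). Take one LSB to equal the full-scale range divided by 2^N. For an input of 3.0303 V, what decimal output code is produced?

Span = 9.99 V. LSB = 9.99 V / 2^11 ≈ 4.878 mV.
V_in − V_min = 3.0303 − (0) = 3.0303 V.
Divide by LSB: 3.0303 × 2048/9.99 = 621.2267.
Truncating gives code 621.

621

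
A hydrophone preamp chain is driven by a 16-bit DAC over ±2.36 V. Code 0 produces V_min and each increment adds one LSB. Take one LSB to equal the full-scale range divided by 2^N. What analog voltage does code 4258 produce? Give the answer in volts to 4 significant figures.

-2.053 V

Span: 2.36 V − (-2.36 V) = 4.72 V. LSB = 4.72 V / 2^16.
V_out = -2.36 + 4258 × (4.72/65536) V
      = -2.36 + 0.306667 = -2.05333 V.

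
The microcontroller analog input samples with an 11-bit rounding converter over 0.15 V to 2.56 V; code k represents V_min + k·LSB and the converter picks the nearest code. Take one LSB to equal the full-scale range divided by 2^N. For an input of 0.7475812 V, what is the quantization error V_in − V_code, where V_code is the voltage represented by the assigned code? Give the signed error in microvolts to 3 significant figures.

Span: 2.56 V − (0.15 V) = 2.41 V. LSB = 2.41 V / 2^11 ≈ 1.177 mV.
(0.7475812 − (0.15)) / LSB = 0.5975812 × 2048/2.41 = 507.8200. Nearest integer: k = 508.
V_code = V_min + k × range/2^11 = 0.15 + 508 × 2.41/2048 = 0.7477929688 V.
V_in − V_code = 0.7475812 − (0.7477929688) = −212 µV.

−212 µV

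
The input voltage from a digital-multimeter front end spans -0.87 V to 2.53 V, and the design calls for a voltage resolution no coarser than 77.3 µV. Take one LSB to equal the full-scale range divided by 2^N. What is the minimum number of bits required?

Full-scale range = 2.53 V − (-0.87 V) = 3.4 V.
Levels needed ≥ 3.4/77.3 µV = 43980. 2^16 = 65536 suffices, so N_min = 16.

16 bits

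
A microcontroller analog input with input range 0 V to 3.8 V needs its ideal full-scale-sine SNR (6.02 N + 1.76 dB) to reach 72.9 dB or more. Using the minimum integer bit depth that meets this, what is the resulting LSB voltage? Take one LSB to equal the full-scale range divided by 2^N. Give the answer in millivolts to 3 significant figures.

Span = 3.8 V.
Required N = ⌈(72.9 − 1.76)/6.02⌉ = ⌈11.817⌉ = 12.
Step size = 3.8/4096 V = 0.928 mV.

0.928 mV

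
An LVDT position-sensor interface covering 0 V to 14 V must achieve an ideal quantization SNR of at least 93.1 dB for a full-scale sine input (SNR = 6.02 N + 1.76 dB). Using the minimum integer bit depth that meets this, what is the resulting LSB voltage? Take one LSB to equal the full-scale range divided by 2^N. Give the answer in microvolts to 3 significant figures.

Range is 14 V.
6.02 N + 1.76 ≥ 93.1 gives N ≥ 15.173, so the minimum integer is 16.
One LSB is 14 V / 65536 = 214 µV.

214 µV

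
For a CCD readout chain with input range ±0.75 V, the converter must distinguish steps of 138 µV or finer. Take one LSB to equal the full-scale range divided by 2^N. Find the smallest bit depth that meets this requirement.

Range = 0.75 − (-0.75) = 1.5 V.
Need 2^N ≥ 1.5 V / 138 µV = 10870 → N_min = 14.

14 bits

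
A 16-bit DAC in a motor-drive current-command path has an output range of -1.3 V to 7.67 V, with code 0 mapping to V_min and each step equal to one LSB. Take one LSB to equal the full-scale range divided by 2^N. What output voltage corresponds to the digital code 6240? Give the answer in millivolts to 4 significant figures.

Span: 7.67 V − (-1.3 V) = 8.97 V. LSB = 8.97 V / 2^16.
V_out = -1.3 + 6240 × (8.97/65536) V
      = -1.3 V + 0.854077 V = -0.445923 V.

-445.9 mV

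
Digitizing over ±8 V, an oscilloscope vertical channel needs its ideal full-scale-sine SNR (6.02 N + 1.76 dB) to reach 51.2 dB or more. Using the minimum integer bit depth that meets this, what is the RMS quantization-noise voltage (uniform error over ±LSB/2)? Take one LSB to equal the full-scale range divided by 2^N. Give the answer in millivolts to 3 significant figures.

Full-scale range = 8 V − (-8 V) = 16 V.
Required N = ⌈(51.2 − 1.76)/6.02⌉ = ⌈8.213⌉ = 9.
LSB = 16 V / 2^9 = 31.250 mV.
σ_q = LSB/√12 = 31.250 mV/3.4641 = 9.02 mV.

9.02 mV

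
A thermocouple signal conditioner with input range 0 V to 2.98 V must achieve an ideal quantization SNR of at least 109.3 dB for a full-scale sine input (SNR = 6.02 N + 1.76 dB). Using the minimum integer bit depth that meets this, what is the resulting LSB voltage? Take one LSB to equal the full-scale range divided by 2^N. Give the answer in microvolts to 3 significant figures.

Span = 2.98 V.
Solving 6.02 N ≥ 109.3 − 1.76: N ≥ 17.864. Round up → N = 18.
LSB = 2.98 V / 2^18 = 11.4 µV.

11.4 µV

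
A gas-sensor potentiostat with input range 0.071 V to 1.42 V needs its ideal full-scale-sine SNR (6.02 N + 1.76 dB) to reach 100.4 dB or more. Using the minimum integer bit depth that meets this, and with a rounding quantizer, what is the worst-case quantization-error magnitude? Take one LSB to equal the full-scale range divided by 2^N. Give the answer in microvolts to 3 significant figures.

Range = 1.42 − (0.071) = 1.349 V.
Solving 6.02 N ≥ 100.4 − 1.76: N ≥ 16.385. Round up → N = 17.
LSB = 1.349 V / 2^17 = 10.292 µV.
|e|_max = LSB/2 = 5.15 µV.

5.15 µV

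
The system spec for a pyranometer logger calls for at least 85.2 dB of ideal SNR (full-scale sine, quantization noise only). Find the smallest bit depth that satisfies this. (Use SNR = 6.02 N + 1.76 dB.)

N ≥ (85.2 − 1.76)/6.02 = 13.860 → N_min = 14.

14 bits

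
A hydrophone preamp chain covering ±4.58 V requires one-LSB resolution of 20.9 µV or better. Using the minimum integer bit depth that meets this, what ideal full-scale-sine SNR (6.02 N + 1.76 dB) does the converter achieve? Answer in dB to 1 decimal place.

116.1 dB

Span: 4.58 V − (-4.58 V) = 9.16 V.
Required number of levels: 9.16/20.9 µV = 438280; smallest N with 2^N ≥ that is 19.
SNR = 6.02 × 19 + 1.76 = 116.14 dB.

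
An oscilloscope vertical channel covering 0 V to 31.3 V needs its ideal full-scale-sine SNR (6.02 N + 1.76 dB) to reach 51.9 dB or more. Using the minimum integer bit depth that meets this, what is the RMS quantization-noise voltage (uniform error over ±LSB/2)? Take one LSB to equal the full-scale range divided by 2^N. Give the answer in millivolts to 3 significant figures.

17.6 mV

Full-scale range = 31.3 V.
N ≥ (51.9 − 1.76)/6.02 = 8.329 → N_min = 9.
LSB = 31.3 V / 2^9 = 61.133 mV.
RMS noise = LSB/√12 = 17.6 mV.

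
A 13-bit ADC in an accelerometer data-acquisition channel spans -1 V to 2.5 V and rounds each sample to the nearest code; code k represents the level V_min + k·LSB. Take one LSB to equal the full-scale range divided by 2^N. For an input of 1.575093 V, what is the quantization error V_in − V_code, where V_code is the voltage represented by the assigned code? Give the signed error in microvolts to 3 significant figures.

+80.8 µV

The full-scale span is 2.5 − (-1) = 3.5 V. LSB = 3.5 V / 2^13 ≈ 427.2 µV.
(V_in − V_min)/LSB = (1.575093 − (-1)) × 8192/3.5 = 6027.1891 → nearest code k = 6027.
V_code = -1 + (6027/8192) × 3.5 = 1.575012207 V.
Error = V_in − V_code = 1.575093 − (1.575012207) = +80.8 µV.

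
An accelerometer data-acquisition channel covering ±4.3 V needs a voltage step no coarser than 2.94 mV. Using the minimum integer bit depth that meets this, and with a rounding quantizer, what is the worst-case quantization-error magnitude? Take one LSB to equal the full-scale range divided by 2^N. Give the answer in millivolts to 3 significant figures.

1.05 mV

Range = 4.3 − (-4.3) = 8.6 V.
Need 2^N ≥ 8.6 V / 2.94 mV = 2925 → N_min = 12.
LSB = 8.6 V ÷ 2^12 = 8.6/4096 V = 2.0996 mV.
Max error for round-to-nearest is LSB/2 = 1.05 mV.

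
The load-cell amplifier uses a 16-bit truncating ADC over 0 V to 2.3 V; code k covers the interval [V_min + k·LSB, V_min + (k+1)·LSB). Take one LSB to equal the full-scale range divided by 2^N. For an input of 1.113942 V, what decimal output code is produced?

31740

Full-scale range = 2.3 V. LSB = 2.3 V / 2^16 ≈ 35.10 µV.
code = ⌊(V_in − V_min)/LSB⌋ = ⌊(V_in − V_min) × 2^16 / range⌋
     = ⌊(1.113942 − (0)) × 65536 / 2.3⌋ = ⌊1.113942 × 65536/2.3⌋
     = ⌊31740.566⌋ = 31740.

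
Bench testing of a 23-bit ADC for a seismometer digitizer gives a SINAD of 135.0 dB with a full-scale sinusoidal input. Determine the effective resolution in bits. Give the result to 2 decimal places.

22.13 bits

ENOB = (135.0 − 1.76)/6.02 = 22.1329 bits.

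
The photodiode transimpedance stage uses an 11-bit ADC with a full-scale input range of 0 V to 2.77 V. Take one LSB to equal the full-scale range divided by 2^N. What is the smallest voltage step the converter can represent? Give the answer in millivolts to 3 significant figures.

Span = 2.77 V.
Number of codes = 2^11 = 2048.
LSB = 2.77 V ÷ 2^11 = 2.77/2048 V = 1.35 mV.

1.35 mV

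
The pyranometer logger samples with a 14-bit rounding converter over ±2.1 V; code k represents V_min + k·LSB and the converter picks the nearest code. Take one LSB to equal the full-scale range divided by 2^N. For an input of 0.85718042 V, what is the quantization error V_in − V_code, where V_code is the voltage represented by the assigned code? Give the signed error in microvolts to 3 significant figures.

−46.1 µV

Full-scale range = 2.1 V − (-2.1 V) = 4.2 V. LSB = 4.2 V / 2^14 ≈ 256.3 µV.
(0.85718042 − (-2.1)) / LSB = 2.95718042 × 16384/4.2 = 11535.8200. Nearest integer: k = 11536.
V_code = V_min + k × range/2^14 = -2.1 + 11536 × 4.2/16384 = 0.85722656250 V.
V_in − V_code = 0.85718042 − (0.85722656250) = −46.1 µV.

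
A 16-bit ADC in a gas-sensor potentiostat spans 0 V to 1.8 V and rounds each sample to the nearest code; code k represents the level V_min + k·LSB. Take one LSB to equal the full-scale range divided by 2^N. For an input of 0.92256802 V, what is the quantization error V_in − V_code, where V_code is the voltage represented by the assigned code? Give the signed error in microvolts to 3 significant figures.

Span = 1.8 V. LSB = 1.8 V / 2^16 ≈ 27.47 µV.
(0.92256802 − (0)) / LSB = 0.92256802 × 65536/1.8 = 33589.6765. Nearest integer: k = 33590.
V_code = V_min + k × range/2^16 = 0 + 33590 × 1.8/65536 = 0.92257690430 V.
e = 0.92256802 − (0.92257690430) = −8.88 µV.

−8.88 µV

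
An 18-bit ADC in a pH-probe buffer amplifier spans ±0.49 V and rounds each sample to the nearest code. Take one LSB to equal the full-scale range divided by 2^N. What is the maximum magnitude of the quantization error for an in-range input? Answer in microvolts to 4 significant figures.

1.869 µV

Span: 0.49 V − (-0.49 V) = 0.98 V.
LSB = 0.98 V ÷ 2^18 = 0.98/262144 V = 3.73840 µV.
Worst-case error for round-to-nearest is half an LSB: 1.869 µV.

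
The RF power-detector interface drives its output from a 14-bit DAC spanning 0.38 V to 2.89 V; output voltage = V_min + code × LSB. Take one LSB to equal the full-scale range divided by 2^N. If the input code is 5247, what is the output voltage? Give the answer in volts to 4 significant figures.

Range = 2.89 − (0.38) = 2.51 V. LSB = 2.51 V / 2^14.
Output = V_min + (5247/16384) × range = 0.38 + 0.320251 × 2.51 V
      = 0.38 + 0.803831 = 1.18383 V.

1.184 V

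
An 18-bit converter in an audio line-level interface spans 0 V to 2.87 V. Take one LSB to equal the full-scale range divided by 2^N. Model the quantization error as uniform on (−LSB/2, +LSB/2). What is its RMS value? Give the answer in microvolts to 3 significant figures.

Range is 2.87 V.
LSB = 2.87 V / 2^18 = 10.948 µV.
For a uniform distribution on [−LSB/2, +LSB/2], V_rms = LSB/√12 = 10.948 µV/3.4641 = 3.16 µV.

3.16 µV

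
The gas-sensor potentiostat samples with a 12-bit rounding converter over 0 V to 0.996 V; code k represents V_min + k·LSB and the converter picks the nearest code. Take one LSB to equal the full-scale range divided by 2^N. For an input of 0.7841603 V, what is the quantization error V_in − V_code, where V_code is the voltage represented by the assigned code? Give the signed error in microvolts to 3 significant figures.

−43.8 µV

V_FS = 0.996 V. LSB = 0.996 V / 2^12 ≈ 243.2 µV.
(0.7841603 − (0)) / LSB = 0.7841603 × 4096/0.996 = 3224.8199. Nearest integer: k = 3225.
V_code = 0 + (3225/4096) × 0.996 = 0.7842041016 V.
e = 0.7841603 − (0.7842041016) = −43.8 µV.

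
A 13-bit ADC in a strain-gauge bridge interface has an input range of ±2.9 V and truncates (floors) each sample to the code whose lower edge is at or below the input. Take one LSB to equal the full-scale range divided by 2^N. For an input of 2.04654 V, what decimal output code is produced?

Full-scale range = 2.9 V − (-2.9 V) = 5.8 V. LSB = 5.8 V / 2^13 ≈ 0.7080 mV.
V_in − V_min = 2.04654 − (-2.9) = 4.94654 V.
Divide by LSB: 4.94654 × 8192/5.8 = 6986.5613.
Truncating gives code 6986.

6986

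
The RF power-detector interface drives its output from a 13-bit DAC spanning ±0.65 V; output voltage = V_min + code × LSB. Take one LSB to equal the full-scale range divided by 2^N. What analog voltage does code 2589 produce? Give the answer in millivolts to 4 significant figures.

The full-scale span is 0.65 − (-0.65) = 1.3 V. LSB = 1.3 V / 2^13.
V_out = -0.65 + 2589 × (1.3/8192) V
      = -0.65 + 0.410852 = -0.239148 V.

-239.1 mV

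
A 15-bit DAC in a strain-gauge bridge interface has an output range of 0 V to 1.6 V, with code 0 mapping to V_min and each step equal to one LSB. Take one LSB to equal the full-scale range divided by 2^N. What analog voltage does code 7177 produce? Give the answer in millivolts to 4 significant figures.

350.4 mV

Span = 1.6 V. LSB = 1.6 V / 2^15.
Output = V_min + (7177/32768) × range = 0 + 0.219025 × 1.6 V
      = 0 V + 0.350439 V = 0.350439 V.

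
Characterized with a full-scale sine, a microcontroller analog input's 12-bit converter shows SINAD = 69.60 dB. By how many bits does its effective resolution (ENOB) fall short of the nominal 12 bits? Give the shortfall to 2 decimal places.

N_eff = (69.60 − 1.76)/6.02 = 11.2691 bits.
12 − 11.2691 = 0.73 bits below nominal.

0.73 bits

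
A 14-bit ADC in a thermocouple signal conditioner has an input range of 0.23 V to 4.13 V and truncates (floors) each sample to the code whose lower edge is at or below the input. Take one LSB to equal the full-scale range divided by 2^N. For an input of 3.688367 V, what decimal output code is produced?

Full-scale range = 4.13 V − (0.23 V) = 3.9 V. LSB = 3.9 V / 2^14 ≈ 238.0 µV.
code = ⌊(V_in − V_min)/LSB⌋ = ⌊(V_in − V_min) × 2^14 / range⌋
     = ⌊(3.688367 − (0.23)) × 16384 / 3.9⌋ = ⌊3.458367 × 16384/3.9⌋
     = ⌊14528.688⌋ = 14528.

14528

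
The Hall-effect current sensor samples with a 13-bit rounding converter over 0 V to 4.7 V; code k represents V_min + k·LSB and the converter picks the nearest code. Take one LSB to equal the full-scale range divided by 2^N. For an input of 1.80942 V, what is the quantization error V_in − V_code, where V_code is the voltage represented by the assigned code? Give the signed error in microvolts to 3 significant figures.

Full-scale range = 4.7 V. LSB = 4.7 V / 2^13 ≈ 0.5737 mV.
Position in LSBs: (1.80942 − (0)) × 8192/4.7 = 3153.7806; rounding gives k = 3154.
V_code = 0 + (3154/8192) × 4.7 = 1.809545898 V.
Error = V_in − V_code = 1.80942 − (1.809545898) = −126 µV.

−126 µV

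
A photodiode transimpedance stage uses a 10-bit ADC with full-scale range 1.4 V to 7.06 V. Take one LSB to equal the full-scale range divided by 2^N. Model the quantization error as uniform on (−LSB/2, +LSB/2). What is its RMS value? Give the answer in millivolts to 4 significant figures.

The full-scale span is 7.06 − (1.4) = 5.66 V.
LSB = 5.66 V ÷ 2^10 = 5.66/1024 V = 5.52734 mV.
σ_q = LSB/√12 = 5.52734 mV/3.4641 = 1.596 mV.

1.596 mV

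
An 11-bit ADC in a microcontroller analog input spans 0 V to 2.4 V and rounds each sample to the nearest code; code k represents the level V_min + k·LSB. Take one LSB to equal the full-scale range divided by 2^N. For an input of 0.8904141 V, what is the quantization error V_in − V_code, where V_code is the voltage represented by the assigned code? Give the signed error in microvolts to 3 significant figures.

Span = 2.4 V. LSB = 2.4 V / 2^11 ≈ 1.172 mV.
Position in LSBs: (0.8904141 − (0)) × 2048/2.4 = 759.8200; rounding gives k = 760.
Reconstructed level: 0 + 760 × 2.4/2048 V = 0.8906250000 V.
Error = V_in − V_code = 0.8904141 − (0.8906250000) = −211 µV.

−211 µV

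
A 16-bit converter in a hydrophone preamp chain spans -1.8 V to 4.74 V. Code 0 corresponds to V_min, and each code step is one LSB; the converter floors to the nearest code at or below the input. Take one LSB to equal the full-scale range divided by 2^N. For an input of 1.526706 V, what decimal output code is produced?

Full-scale range = 4.74 V − (-1.8 V) = 6.54 V. LSB = 6.54 V / 2^16 ≈ 99.79 µV.
V_in − V_min = 1.526706 − (-1.8) = 3.326706 V.
Divide by LSB: 3.326706 × 65536/6.54 = 33336.2392.
Truncating gives code 33336.

33336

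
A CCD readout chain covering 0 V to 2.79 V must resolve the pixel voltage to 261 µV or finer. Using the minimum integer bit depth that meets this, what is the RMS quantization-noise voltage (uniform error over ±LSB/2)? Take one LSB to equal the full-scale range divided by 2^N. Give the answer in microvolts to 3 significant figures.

49.2 µV

V_FS = 2.79 V.
Required number of levels: 2.79/261 µV = 10690; smallest N with 2^N ≥ that is 14.
LSB = 2.79 V ÷ 2^14 = 2.79/16384 V = 170.29 µV.
V_rms = LSB/√12 = 49.2 µV.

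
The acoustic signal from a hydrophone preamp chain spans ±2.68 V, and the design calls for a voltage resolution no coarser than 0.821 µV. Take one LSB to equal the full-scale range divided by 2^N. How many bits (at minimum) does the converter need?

Full-scale range = 2.68 V − (-2.68 V) = 5.36 V.
Levels needed ≥ 5.36/0.821 µV = 6.529e6. 2^23 = 8388608 suffices, so N_min = 23.

23 bits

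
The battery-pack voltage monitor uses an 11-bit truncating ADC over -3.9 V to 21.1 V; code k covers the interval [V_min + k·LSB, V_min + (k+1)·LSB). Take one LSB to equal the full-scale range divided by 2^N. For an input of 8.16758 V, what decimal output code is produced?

Span: 21.1 V − (-3.9 V) = 25 V. LSB = 25 V / 2^11 ≈ 12.21 mV.
(V_in − V_min) × 2^11/range = (8.16758 − (-3.9)) × 2048/25 = 988.576.
Floor → code = 988.

988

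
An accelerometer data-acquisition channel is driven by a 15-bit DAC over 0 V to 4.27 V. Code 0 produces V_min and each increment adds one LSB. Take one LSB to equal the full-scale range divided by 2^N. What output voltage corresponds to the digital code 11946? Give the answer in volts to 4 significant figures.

V_FS = 4.27 V. LSB = 4.27 V / 2^15.
Output = V_min + (11946/32768) × range = 0 + 0.364563 × 4.27 V
      = 0 V + 1.55668 V = 1.55668 V.

1.557 V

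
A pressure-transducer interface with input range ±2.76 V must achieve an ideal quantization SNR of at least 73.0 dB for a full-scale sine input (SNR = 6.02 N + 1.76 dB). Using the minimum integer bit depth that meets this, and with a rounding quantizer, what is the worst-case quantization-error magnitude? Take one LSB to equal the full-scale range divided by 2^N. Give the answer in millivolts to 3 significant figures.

0.674 mV

The full-scale span is 2.76 − (-2.76) = 5.52 V.
6.02 N + 1.76 ≥ 73.0 gives N ≥ 11.834, so the minimum integer is 12.
LSB = 5.52 V ÷ 2^12 = 5.52/4096 V = 1.3477 mV.
Max error for round-to-nearest is LSB/2 = 0.674 mV.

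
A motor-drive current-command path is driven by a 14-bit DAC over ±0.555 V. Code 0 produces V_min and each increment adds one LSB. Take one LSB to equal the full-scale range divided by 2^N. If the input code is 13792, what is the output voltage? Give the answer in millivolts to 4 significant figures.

Span: 0.555 V − (-0.555 V) = 1.11 V. LSB = 1.11 V / 2^14.
Output = V_min + (13792/16384) × range = -0.555 + 0.841797 × 1.11 V
      = -0.555 V + 0.934395 V = 0.379395 V.

379.4 mV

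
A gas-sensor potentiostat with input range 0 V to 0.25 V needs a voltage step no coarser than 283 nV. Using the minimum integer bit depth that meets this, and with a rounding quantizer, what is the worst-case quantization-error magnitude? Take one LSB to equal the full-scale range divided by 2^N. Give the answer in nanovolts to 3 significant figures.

Full-scale range = 0.25 V.
0.25 V / 283 nV = 883400. Since 2^19 = 524288 and 2^20 = 1048576, N = 20.
LSB = 0.25 V / 2^20 = 238.42 nV.
|e|_max = LSB/2 = 119 nV.

119 nV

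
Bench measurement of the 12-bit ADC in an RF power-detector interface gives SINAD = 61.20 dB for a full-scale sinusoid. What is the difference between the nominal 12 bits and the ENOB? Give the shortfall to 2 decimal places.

2.13 bits

ENOB = (SINAD − 1.76)/6.02 = (61.20 − 1.76)/6.02 = 9.8738 bits.
Lost resolution: 12 − 9.8738 = 2.1262 bits.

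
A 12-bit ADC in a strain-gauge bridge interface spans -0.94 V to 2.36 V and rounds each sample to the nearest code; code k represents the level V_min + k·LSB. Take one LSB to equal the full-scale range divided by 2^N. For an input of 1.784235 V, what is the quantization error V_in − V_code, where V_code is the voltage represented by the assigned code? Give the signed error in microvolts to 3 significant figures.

Range = 2.36 − (-0.94) = 3.3 V. LSB = 3.3 V / 2^12 ≈ 0.8057 mV.
(V_in − V_min)/LSB = (1.784235 − (-0.94)) × 4096/3.3 = 3381.3535 → nearest code k = 3381.
V_code = -0.94 + (3381/4096) × 3.3 = 1.783950195 V.
Error = V_in − V_code = 1.784235 − (1.783950195) = +285 µV.

+285 µV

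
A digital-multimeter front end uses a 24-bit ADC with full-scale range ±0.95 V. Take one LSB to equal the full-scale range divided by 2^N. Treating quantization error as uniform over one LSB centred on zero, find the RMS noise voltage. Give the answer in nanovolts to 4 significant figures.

Full-scale range = 0.95 V − (-0.95 V) = 1.9 V.
Step size = 1.9/16777216 V = 113.249 nV.
V_rms = LSB/√12 = 113.249 nV / √12 = 32.69 nV.

32.69 nV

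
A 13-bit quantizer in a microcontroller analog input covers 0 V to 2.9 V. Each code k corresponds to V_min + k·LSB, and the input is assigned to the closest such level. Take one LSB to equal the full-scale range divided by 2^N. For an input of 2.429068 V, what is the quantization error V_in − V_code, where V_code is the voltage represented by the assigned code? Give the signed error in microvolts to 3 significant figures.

−107 µV

Span = 2.9 V. LSB = 2.9 V / 2^13 ≈ 354.0 µV.
(2.429068 − (0)) / LSB = 2.429068 × 8192/2.9 = 6861.6983. Nearest integer: k = 6862.
V_code = 0 + (6862/8192) × 2.9 = 2.429174805 V.
e = 2.429068 − (2.429174805) = −107 µV.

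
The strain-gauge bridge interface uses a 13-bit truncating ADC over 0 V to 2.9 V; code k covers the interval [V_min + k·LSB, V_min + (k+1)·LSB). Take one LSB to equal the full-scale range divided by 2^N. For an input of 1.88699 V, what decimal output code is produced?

Span = 2.9 V. LSB = 2.9 V / 2^13 ≈ 354.0 µV.
V_in − V_min = 1.88699 − (0) = 1.88699 V.
Divide by LSB: 1.88699 × 8192/2.9 = 5330.4214.
Truncating gives code 5330.

5330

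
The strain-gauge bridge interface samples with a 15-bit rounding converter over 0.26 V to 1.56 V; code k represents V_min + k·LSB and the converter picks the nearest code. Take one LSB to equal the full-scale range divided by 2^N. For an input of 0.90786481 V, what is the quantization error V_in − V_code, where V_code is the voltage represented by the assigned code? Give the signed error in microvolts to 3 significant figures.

Full-scale range = 1.56 V − (0.26 V) = 1.3 V. LSB = 1.3 V / 2^15 ≈ 39.67 µV.
Position in LSBs: (0.90786481 − (0.26)) × 32768/1.3 = 16330.1801; rounding gives k = 16330.
V_code = 0.26 + (16330/32768) × 1.3 = 0.90785766602 V.
e = 0.90786481 − (0.90785766602) = +7.14 µV.

+7.14 µV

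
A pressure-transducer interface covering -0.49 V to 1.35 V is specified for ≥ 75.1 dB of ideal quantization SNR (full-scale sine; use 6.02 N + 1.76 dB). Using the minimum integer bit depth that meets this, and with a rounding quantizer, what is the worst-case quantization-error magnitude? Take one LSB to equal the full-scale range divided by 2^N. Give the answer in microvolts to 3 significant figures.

Full-scale range = 1.35 V − (-0.49 V) = 1.84 V.
Required N = ⌈(75.1 − 1.76)/6.02⌉ = ⌈12.183⌉ = 13.
LSB = 1.84 V / 2^13 = 224.61 µV.
|e|_max = LSB/2 = 112 µV.

112 µV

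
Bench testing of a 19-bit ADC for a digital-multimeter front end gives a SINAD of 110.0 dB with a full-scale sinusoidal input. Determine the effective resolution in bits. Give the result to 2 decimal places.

ENOB = (SINAD − 1.76) / 6.02 = (110.0 − 1.76) / 6.02 = 108.24 / 6.02 = 17.9801.

17.98 bits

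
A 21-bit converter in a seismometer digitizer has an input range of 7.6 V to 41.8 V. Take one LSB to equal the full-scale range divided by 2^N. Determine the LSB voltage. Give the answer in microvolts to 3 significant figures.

16.3 µV

Range = 41.8 − (7.6) = 34.2 V.
2^21 = 2097152 levels.
LSB = 34.2 V ÷ 2^21 = 34.2/2097152 V = 16.3 µV.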